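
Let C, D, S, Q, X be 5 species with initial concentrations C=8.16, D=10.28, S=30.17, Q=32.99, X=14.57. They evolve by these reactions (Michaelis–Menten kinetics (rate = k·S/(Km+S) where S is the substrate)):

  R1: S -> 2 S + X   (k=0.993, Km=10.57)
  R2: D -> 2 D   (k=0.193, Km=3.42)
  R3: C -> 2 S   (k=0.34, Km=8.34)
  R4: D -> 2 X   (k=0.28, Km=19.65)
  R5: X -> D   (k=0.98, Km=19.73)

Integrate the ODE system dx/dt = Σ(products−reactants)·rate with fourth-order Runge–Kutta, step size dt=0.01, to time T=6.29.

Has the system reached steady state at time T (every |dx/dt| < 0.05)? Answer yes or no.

Steady state at T: no

RK4 with dt=0.01: 629 steps to T=6.29. Trajectory (selected grid times):
t=0.00: C=8.16 D=10.28 S=30.17 Q=32.99 X=14.57
t=0.70: C=8.04 D=10.61 S=30.92 Q=32.99 X=14.93
t=1.40: C=7.93 D=10.94 S=31.67 Q=32.99 X=15.29
t=2.10: C=7.81 D=11.27 S=32.43 Q=32.99 X=15.65
t=2.80: C=7.70 D=11.61 S=33.18 Q=32.99 X=16.02
t=3.49: C=7.58 D=11.94 S=33.93 Q=32.99 X=16.38
t=4.19: C=7.47 D=12.29 S=34.68 Q=32.99 X=16.75
t=4.89: C=7.36 D=12.64 S=35.44 Q=32.99 X=17.12
t=5.59: C=7.25 D=12.99 S=36.20 Q=32.99 X=17.49
t=6.29: C=7.14 D=13.34 S=36.96 Q=32.99 X=17.86
Rates at T: R1=0.7722, R2=0.1536, R3=0.1568, R4=0.1132, R5=0.4656
dx/dt at T (Σ net stoichiometry × rate): C=-0.1568, D=+0.5060, S=+1.0858, Q=+0.0000, X=+0.5330
Largest |dx/dt| is |+1.0858| (S) ≥ 0.05 → not steady.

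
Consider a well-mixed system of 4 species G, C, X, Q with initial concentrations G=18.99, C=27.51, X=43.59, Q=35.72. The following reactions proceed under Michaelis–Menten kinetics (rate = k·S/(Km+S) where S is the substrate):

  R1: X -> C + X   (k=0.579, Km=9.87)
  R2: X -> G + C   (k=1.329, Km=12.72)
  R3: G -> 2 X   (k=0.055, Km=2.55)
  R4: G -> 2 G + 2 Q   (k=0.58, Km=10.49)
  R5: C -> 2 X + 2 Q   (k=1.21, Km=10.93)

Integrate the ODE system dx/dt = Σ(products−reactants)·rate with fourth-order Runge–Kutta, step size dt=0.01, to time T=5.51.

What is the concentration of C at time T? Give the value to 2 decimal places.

C at T = 31.01

RK4 with dt=0.01: 551 steps to T=5.51. Trajectory (selected grid times):
t=0.00: G=18.99 C=27.51 X=43.59 Q=35.72
t=0.61: G=19.82 C=27.90 X=44.08 Q=37.24
t=1.22: G=20.65 C=28.28 X=44.57 Q=38.77
t=1.84: G=21.50 C=28.68 X=45.08 Q=40.33
t=2.45: G=22.35 C=29.07 X=45.57 Q=41.88
t=3.06: G=23.19 C=29.45 X=46.07 Q=43.44
t=3.67: G=24.04 C=29.84 X=46.58 Q=45.01
t=4.29: G=24.91 C=30.24 X=47.09 Q=46.61
t=4.90: G=25.77 C=30.62 X=47.60 Q=48.20
t=5.51: G=26.63 C=31.01 X=48.11 Q=49.79
Read off C at T=5.51: 31.01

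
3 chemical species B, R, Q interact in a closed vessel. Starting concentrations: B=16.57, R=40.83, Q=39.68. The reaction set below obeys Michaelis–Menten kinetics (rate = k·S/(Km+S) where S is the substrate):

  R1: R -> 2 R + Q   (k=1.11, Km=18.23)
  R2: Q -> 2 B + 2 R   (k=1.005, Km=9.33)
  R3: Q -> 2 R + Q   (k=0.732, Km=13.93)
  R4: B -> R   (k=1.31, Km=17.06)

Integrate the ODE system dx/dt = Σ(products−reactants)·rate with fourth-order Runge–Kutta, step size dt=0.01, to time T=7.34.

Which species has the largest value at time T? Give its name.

RK4 with dt=0.01: 734 steps to T=7.34. Trajectory (selected grid times):
t=0.00: B=16.57 R=40.83 Q=39.68
t=0.82: B=17.37 R=44.23 Q=39.65
t=1.63: B=18.15 R=47.61 Q=39.63
t=2.45: B=18.92 R=51.05 Q=39.63
t=3.26: B=19.67 R=54.48 Q=39.64
t=4.08: B=20.43 R=57.97 Q=39.66
t=4.89: B=21.16 R=61.44 Q=39.69
t=5.71: B=21.90 R=64.97 Q=39.73
t=6.52: B=22.62 R=68.47 Q=39.78
t=7.34: B=23.34 R=72.03 Q=39.83
At T=7.34: B=23.34 R=72.03 Q=39.83; the largest is R.

Dominant species at T: R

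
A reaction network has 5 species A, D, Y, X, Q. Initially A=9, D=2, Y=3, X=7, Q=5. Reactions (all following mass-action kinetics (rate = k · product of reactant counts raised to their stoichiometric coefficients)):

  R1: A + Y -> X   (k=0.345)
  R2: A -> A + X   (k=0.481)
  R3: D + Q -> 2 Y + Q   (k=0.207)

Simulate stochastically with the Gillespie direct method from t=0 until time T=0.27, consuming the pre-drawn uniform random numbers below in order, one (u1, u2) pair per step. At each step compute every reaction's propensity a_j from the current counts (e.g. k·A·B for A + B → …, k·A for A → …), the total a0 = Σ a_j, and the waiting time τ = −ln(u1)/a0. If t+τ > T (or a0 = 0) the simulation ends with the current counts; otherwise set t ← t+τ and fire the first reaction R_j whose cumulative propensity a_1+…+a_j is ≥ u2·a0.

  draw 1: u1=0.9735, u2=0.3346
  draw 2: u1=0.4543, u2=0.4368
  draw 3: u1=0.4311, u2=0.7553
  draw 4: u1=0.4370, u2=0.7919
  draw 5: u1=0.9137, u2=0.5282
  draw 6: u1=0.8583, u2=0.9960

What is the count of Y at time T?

t=0.000: A=9 D=2 Y=3 X=7 Q=5
Draw 1: a1=9.315, a2=4.329, a3=2.070, a0=15.714; τ=−ln(0.9735)/15.714=0.002 → t=0.002; u2·a0=0.3346·15.714=5.258 ≤ a1=9.315 → R1 fires; A=8 D=2 Y=2 X=8 Q=5
Draw 2: a1=5.520, a2=3.848, a3=2.070, a0=11.438; τ=−ln(0.4543)/11.438=0.069 → t=0.071; u2·a0=0.4368·11.438=4.996 ≤ a1=5.520 → R1 fires; A=7 D=2 Y=1 X=9 Q=5
Draw 3: a1=2.415, a2=3.367, a3=2.070, a0=7.852; τ=−ln(0.4311)/7.852=0.107 → t=0.178; u2·a0=0.7553·7.852=5.931; a1+a2=5.782 < 5.931 ≤ a1+…+a3=7.852 → R3 fires; A=7 D=1 Y=3 X=9 Q=5
Draw 4: a1=7.245, a2=3.367, a3=1.035, a0=11.647; τ=−ln(0.4370)/11.647=0.071 → t=0.249; u2·a0=0.7919·11.647=9.223; a1=7.245 < 9.223 ≤ a1+a2=10.612 → R2 fires; A=7 D=1 Y=3 X=10 Q=5
Draw 5: a1=7.245, a2=3.367, a3=1.035, a0=11.647; τ=−ln(0.9137)/11.647=0.008 → t=0.257; u2·a0=0.5282·11.647=6.152 ≤ a1=7.245 → R1 fires; A=6 D=1 Y=2 X=11 Q=5
Draw 6: a1=4.140, a2=2.886, a3=1.035, a0=8.061; τ=−ln(0.8583)/8.061=0.019 → t=0.276 > T=0.27: stop.
Read off Y at T=0.27: 2

Y at T = 2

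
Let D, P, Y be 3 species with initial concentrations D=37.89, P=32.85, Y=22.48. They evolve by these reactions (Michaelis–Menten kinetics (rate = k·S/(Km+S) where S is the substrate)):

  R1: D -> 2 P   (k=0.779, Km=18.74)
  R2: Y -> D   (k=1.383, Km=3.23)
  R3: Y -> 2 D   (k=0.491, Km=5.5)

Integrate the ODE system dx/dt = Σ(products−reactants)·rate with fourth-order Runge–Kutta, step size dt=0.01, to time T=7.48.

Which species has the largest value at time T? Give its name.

RK4 with dt=0.01: 748 steps to T=7.48. Trajectory (selected grid times):
t=0.00: D=37.89 P=32.85 Y=22.48
t=0.83: D=39.11 P=33.72 Y=21.15
t=1.66: D=40.30 P=34.60 Y=19.84
t=2.49: D=41.47 P=35.48 Y=18.54
t=3.32: D=42.62 P=36.38 Y=17.26
t=4.16: D=43.76 P=37.29 Y=15.98
t=4.99: D=44.85 P=38.20 Y=14.73
t=5.82: D=45.91 P=39.12 Y=13.50
t=6.65: D=46.94 P=40.04 Y=12.30
t=7.48: D=47.93 P=40.96 Y=11.12
At T=7.48: D=47.93 P=40.96 Y=11.12; the largest is D.

Dominant species at T: D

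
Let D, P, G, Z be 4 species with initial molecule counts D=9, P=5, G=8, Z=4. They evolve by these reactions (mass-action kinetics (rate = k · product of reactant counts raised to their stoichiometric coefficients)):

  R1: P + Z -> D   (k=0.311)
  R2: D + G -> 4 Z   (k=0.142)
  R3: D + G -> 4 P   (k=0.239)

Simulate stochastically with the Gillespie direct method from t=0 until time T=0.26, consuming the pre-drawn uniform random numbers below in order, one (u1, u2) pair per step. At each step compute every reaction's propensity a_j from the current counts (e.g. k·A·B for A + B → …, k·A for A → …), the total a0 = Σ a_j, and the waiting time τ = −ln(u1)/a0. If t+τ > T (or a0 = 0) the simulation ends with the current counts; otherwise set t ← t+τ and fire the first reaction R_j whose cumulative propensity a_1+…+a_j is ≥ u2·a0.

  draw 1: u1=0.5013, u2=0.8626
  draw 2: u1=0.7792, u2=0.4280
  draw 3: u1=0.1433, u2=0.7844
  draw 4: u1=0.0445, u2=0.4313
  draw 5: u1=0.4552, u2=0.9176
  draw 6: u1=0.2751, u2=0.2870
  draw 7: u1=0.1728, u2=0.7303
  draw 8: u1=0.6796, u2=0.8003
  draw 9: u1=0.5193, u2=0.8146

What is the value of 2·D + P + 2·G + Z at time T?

Value at T = 43

Check how each reaction changes W = 2·D + P + 2·G + Z (weight of products minus weight of reactants):
R1: P + Z -> D: (2·1) − (1·1 + 1·1) = 2 − 2 = 0
R2: D + G -> 4 Z: (1·4) − (2·1 + 2·1) = 4 − 4 = 0
R3: D + G -> 4 P: (1·4) − (2·1 + 2·1) = 4 − 4 = 0
Every reaction leaves W unchanged, so W is conserved and no simulation is needed: W(T) = W(0) = 2·9 + 5 + 2·8 + 4 = 43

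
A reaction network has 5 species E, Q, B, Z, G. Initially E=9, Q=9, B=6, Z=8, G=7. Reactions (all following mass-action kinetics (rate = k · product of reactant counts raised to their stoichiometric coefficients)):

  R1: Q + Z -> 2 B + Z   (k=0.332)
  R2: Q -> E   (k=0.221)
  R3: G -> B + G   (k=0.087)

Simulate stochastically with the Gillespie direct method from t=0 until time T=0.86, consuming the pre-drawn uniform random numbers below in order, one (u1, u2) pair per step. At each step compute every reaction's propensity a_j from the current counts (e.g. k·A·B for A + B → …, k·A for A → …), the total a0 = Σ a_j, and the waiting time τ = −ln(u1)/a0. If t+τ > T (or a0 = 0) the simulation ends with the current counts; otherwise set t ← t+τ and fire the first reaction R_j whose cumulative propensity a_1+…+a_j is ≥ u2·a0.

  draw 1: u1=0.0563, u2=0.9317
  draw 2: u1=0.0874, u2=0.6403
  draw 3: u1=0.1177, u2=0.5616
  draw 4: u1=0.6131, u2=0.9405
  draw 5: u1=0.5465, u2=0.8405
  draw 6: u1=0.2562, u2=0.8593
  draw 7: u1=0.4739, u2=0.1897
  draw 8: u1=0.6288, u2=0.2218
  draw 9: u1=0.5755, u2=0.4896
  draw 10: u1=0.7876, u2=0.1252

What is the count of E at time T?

t=0.000: E=9 Q=9 B=6 Z=8 G=7
Draw 1: a1=23.904, a2=1.989, a3=0.609, a0=26.502; τ=−ln(0.0563)/26.502=0.109 → t=0.109; u2·a0=0.9317·26.502=24.692; a1=23.904 < 24.692 ≤ a1+a2=25.893 → R2 fires; E=10 Q=8 B=6 Z=8 G=7
Draw 2: a1=21.248, a2=1.768, a3=0.609, a0=23.625; τ=−ln(0.0874)/23.625=0.103 → t=0.212; u2·a0=0.6403·23.625=15.127 ≤ a1=21.248 → R1 fires; E=10 Q=7 B=8 Z=8 G=7
Draw 3: a1=18.592, a2=1.547, a3=0.609, a0=20.748; τ=−ln(0.1177)/20.748=0.103 → t=0.315; u2·a0=0.5616·20.748=11.652 ≤ a1=18.592 → R1 fires; E=10 Q=6 B=10 Z=8 G=7
Draw 4: a1=15.936, a2=1.326, a3=0.609, a0=17.871; τ=−ln(0.6131)/17.871=0.027 → t=0.342; u2·a0=0.9405·17.871=16.808; a1=15.936 < 16.808 ≤ a1+a2=17.262 → R2 fires; E=11 Q=5 B=10 Z=8 G=7
Draw 5: a1=13.280, a2=1.105, a3=0.609, a0=14.994; τ=−ln(0.5465)/14.994=0.040 → t=0.383; u2·a0=0.8405·14.994=12.602 ≤ a1=13.280 → R1 fires; E=11 Q=4 B=12 Z=8 G=7
Draw 6: a1=10.624, a2=0.884, a3=0.609, a0=12.117; τ=−ln(0.2562)/12.117=0.112 → t=0.495; u2·a0=0.8593·12.117=10.412 ≤ a1=10.624 → R1 fires; E=11 Q=3 B=14 Z=8 G=7
Draw 7: a1=7.968, a2=0.663, a3=0.609, a0=9.240; τ=−ln(0.4739)/9.240=0.081 → t=0.576; u2·a0=0.1897·9.240=1.753 ≤ a1=7.968 → R1 fires; E=11 Q=2 B=16 Z=8 G=7
Draw 8: a1=5.312, a2=0.442, a3=0.609, a0=6.363; τ=−ln(0.6288)/6.363=0.073 → t=0.649; u2·a0=0.2218·6.363=1.411 ≤ a1=5.312 → R1 fires; E=11 Q=1 B=18 Z=8 G=7
Draw 9: a1=2.656, a2=0.221, a3=0.609, a0=3.486; τ=−ln(0.5755)/3.486=0.158 → t=0.807; u2·a0=0.4896·3.486=1.707 ≤ a1=2.656 → R1 fires; E=11 Q=0 B=20 Z=8 G=7
Draw 10: a1=0.000, a2=0.000, a3=0.609, a0=0.609; τ=−ln(0.7876)/0.609=0.392 → t=1.199 > T=0.86: stop.
Read off E at T=0.86: 11

E at T = 11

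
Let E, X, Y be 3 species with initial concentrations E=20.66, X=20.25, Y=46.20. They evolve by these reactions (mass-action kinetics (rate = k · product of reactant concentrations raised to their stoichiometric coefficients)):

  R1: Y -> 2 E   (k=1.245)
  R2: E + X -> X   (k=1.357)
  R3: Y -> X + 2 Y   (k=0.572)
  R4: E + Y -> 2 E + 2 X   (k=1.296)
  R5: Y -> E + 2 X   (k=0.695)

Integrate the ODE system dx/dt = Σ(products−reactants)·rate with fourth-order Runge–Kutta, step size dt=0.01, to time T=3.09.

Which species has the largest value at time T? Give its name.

RK4 with dt=0.01: 309 steps to T=3.09. Trajectory (selected grid times):
t=0.00: E=20.66 X=20.25 Y=46.20
t=0.34: E=0.29 X=89.26 Y=9.74
t=0.69: E=0.14 X=95.75 Y=5.49
t=1.03: E=0.08 X=99.03 Y=3.29
t=1.37: E=0.05 X=100.91 Y=2.01
t=1.72: E=0.03 X=102.05 Y=1.22
t=2.06: E=0.02 X=102.72 Y=0.76
t=2.40: E=0.01 X=103.13 Y=0.47
t=2.75: E=0.01 X=103.39 Y=0.29
t=3.09: E=0.00 X=103.55 Y=0.18
At T=3.09: E=0.00 X=103.55 Y=0.18; the largest is X.

Dominant species at T: X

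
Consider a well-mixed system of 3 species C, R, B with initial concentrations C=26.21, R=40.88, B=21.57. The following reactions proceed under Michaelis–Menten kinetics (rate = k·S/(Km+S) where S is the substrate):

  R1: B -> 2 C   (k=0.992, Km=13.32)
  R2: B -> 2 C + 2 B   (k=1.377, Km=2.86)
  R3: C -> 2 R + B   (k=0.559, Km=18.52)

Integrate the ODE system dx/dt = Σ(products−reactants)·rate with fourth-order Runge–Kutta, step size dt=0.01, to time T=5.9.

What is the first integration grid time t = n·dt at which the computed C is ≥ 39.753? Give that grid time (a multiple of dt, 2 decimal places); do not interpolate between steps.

Threshold first reached at t = 4.03

RK4 with dt=0.01: 590 steps to T=5.9. Trajectory (selected grid times):
t=0.00: C=26.21 R=40.88 B=21.57
t=0.66: C=28.41 R=41.32 B=22.19
t=1.31: C=30.59 R=41.77 B=22.80
t=1.97: C=32.80 R=42.23 B=23.43
t=2.62: C=34.99 R=42.70 B=24.05
t=3.28: C=37.22 R=43.19 B=24.68
t=3.93: C=39.42 R=43.68 B=25.31
t=4.02: C=39.73 R=43.75 B=25.39
t=4.03: C=39.76 R=43.76 B=25.40
t=4.59: C=41.67 R=44.19 B=25.95
t=5.24: C=43.88 R=44.69 B=26.58
t=5.90: C=46.14 R=45.22 B=27.23
C(4.02)=39.728 < 39.753 but C(4.03)=39.762 ≥ 39.753, so the first grid time is t=4.03.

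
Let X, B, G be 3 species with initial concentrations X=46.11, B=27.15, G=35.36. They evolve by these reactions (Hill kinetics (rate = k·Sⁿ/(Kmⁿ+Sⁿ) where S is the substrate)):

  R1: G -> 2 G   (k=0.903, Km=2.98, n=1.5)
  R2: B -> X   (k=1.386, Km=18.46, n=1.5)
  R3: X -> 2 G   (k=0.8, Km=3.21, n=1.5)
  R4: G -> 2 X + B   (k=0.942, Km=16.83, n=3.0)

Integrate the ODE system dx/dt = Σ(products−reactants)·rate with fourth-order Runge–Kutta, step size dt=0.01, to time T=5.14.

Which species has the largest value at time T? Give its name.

RK4 with dt=0.01: 514 steps to T=5.14. Trajectory (selected grid times):
t=0.00: X=46.11 B=27.15 G=35.36
t=0.57: X=47.14 B=27.13 G=36.27
t=1.14: X=48.18 B=27.11 G=37.18
t=1.71: X=49.22 B=27.10 G=38.09
t=2.28: X=50.27 B=27.09 G=38.99
t=2.86: X=51.34 B=27.08 G=39.91
t=3.43: X=52.40 B=27.08 G=40.82
t=4.00: X=53.46 B=27.08 G=41.72
t=4.57: X=54.53 B=27.08 G=42.62
t=5.14: X=55.60 B=27.08 G=43.51
At T=5.14: X=55.60 B=27.08 G=43.51; the largest is X.

Dominant species at T: X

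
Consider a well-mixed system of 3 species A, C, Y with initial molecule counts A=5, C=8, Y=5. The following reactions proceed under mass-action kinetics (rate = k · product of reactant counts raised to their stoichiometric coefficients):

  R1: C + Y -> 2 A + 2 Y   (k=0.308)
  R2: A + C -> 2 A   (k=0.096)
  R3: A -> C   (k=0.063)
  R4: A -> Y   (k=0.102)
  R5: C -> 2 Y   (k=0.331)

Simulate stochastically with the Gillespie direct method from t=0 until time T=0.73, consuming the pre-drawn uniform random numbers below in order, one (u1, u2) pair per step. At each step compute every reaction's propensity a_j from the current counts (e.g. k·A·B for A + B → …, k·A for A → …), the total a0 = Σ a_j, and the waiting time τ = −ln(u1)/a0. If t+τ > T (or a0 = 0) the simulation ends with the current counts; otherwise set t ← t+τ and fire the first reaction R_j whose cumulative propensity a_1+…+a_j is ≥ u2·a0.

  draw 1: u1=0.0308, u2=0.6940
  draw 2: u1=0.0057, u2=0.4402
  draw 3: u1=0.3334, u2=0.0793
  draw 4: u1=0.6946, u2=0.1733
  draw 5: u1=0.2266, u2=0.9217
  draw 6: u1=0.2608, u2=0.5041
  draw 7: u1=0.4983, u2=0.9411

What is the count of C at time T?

C at T = 3

t=0.000: A=5 C=8 Y=5
Draw 1: a1=12.320, a2=3.840, a3=0.315, a4=0.510, a5=2.648, a0=19.633; τ=−ln(0.0308)/19.633=0.177 → t=0.177; u2·a0=0.6940·19.633=13.625; a1=12.320 < 13.625 ≤ a1+a2=16.160 → R2 fires; A=6 C=7 Y=5
Draw 2: a1=10.780, a2=4.032, a3=0.378, a4=0.612, a5=2.317, a0=18.119; τ=−ln(0.0057)/18.119=0.285 → t=0.462; u2·a0=0.4402·18.119=7.976 ≤ a1=10.780 → R1 fires; A=8 C=6 Y=6
Draw 3: a1=11.088, a2=4.608, a3=0.504, a4=0.816, a5=1.986, a0=19.002; τ=−ln(0.3334)/19.002=0.058 → t=0.520; u2·a0=0.0793·19.002=1.507 ≤ a1=11.088 → R1 fires; A=10 C=5 Y=7
Draw 4: a1=10.780, a2=4.800, a3=0.630, a4=1.020, a5=1.655, a0=18.885; τ=−ln(0.6946)/18.885=0.019 → t=0.540; u2·a0=0.1733·18.885=3.273 ≤ a1=10.780 → R1 fires; A=12 C=4 Y=8
Draw 5: a1=9.856, a2=4.608, a3=0.756, a4=1.224, a5=1.324, a0=17.768; τ=−ln(0.2266)/17.768=0.084 → t=0.623; u2·a0=0.9217·17.768=16.377; a1+…+a3=15.220 < 16.377 ≤ a1+…+a4=16.444 → R4 fires; A=11 C=4 Y=9
Draw 6: a1=11.088, a2=4.224, a3=0.693, a4=1.122, a5=1.324, a0=18.451; τ=−ln(0.2608)/18.451=0.073 → t=0.696; u2·a0=0.5041·18.451=9.301 ≤ a1=11.088 → R1 fires; A=13 C=3 Y=10
Draw 7: a1=9.240, a2=3.744, a3=0.819, a4=1.326, a5=0.993, a0=16.122; τ=−ln(0.4983)/16.122=0.043 → t=0.739 > T=0.73: stop.
Read off C at T=0.73: 3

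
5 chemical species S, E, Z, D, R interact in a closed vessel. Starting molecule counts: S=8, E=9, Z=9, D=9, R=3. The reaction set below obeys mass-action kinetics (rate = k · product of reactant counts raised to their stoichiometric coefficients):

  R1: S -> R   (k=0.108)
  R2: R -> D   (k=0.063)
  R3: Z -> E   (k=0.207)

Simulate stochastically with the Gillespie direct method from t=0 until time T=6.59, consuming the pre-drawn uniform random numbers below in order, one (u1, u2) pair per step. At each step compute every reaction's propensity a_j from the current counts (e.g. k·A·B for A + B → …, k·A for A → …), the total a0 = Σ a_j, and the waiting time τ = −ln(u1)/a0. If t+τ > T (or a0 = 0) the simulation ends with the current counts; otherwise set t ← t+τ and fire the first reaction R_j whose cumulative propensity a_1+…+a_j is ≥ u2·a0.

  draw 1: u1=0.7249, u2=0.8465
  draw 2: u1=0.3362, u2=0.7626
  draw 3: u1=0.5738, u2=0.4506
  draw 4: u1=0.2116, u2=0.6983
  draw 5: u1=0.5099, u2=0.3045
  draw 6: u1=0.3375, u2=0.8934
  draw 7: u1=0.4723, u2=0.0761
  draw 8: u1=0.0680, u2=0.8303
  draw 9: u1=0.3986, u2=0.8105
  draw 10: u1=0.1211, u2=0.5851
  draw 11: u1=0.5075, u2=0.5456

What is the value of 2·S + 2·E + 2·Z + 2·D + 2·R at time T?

Check how each reaction changes W = 2·S + 2·E + 2·Z + 2·D + 2·R (weight of products minus weight of reactants):
R1: S -> R: (2·1) − (2·1) = 2 − 2 = 0
R2: R -> D: (2·1) − (2·1) = 2 − 2 = 0
R3: Z -> E: (2·1) − (2·1) = 2 − 2 = 0
Every reaction leaves W unchanged, so W is conserved and no simulation is needed: W(T) = W(0) = 2·8 + 2·9 + 2·9 + 2·9 + 2·3 = 76

Value at T = 76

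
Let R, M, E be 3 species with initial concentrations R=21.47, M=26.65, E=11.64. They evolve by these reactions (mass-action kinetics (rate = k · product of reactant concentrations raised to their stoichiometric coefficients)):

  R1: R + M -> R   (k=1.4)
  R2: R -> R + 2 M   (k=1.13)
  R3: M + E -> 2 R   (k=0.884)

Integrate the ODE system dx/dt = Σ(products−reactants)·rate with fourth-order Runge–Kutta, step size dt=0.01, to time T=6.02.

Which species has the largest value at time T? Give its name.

Dominant species at T: R

RK4 with dt=0.01: 602 steps to T=6.02. Trajectory (selected grid times):
t=0.00: R=21.47 M=26.65 E=11.64
t=0.67: R=38.81 M=1.54 E=2.97
t=1.34: R=42.40 M=1.59 E=1.17
t=2.01: R=43.84 M=1.60 E=0.46
t=2.68: R=44.40 M=1.61 E=0.18
t=3.34: R=44.61 M=1.61 E=0.07
t=4.01: R=44.70 M=1.61 E=0.03
t=4.68: R=44.73 M=1.61 E=0.01
t=5.35: R=44.74 M=1.61 E=0.00
t=6.02: R=44.75 M=1.61 E=0.00
At T=6.02: R=44.75 M=1.61 E=0.00; the largest is R.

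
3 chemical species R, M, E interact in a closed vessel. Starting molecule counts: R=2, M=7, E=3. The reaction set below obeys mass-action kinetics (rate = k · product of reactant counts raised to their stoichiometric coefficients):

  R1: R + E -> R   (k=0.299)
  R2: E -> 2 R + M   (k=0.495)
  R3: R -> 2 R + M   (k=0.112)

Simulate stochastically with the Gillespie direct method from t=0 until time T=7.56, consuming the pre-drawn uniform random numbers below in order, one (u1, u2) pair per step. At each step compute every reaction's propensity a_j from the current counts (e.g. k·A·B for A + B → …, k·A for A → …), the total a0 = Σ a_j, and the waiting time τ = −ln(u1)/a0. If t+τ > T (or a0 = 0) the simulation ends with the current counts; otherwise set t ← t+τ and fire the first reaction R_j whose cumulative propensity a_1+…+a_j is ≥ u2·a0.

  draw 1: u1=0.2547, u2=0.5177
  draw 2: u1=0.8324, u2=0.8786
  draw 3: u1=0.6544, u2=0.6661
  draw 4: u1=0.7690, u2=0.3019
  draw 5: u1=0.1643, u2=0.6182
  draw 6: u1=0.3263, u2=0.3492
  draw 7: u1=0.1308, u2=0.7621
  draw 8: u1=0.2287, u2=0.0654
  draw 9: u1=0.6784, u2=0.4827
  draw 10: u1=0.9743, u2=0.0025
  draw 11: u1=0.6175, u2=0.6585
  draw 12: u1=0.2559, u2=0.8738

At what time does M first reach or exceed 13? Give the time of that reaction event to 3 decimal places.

t=0.000: R=2 M=7 E=3
Draw 1: a1=1.794, a2=1.485, a3=0.224, a0=3.503; τ=−ln(0.2547)/3.503=0.390 → t=0.390; u2·a0=0.5177·3.503=1.814; a1=1.794 < 1.814 ≤ a1+a2=3.279 → R2 fires; R=4 M=8 E=2
Draw 2: a1=2.392, a2=0.990, a3=0.448, a0=3.830; τ=−ln(0.8324)/3.830=0.048 → t=0.438; u2·a0=0.8786·3.830=3.365; a1=2.392 < 3.365 ≤ a1+a2=3.382 → R2 fires; R=6 M=9 E=1
Draw 3: a1=1.794, a2=0.495, a3=0.672, a0=2.961; τ=−ln(0.6544)/2.961=0.143 → t=0.582; u2·a0=0.6661·2.961=1.972; a1=1.794 < 1.972 ≤ a1+a2=2.289 → R2 fires; R=8 M=10 E=0
Draw 4: a1=0.000, a2=0.000, a3=0.896, a0=0.896; τ=−ln(0.7690)/0.896=0.293 → t=0.875; u2·a0=0.3019·0.896=0.271; a1+a2=0.000 < 0.271 ≤ a1+…+a3=0.896 → R3 fires; R=9 M=11 E=0
Draw 5: a1=0.000, a2=0.000, a3=1.008, a0=1.008; τ=−ln(0.1643)/1.008=1.792 → t=2.666; u2·a0=0.6182·1.008=0.623; a1+a2=0.000 < 0.623 ≤ a1+…+a3=1.008 → R3 fires; R=10 M=12 E=0
Draw 6: a1=0.000, a2=0.000, a3=1.120, a0=1.120; τ=−ln(0.3263)/1.120=1.000 → t=3.666; u2·a0=0.3492·1.120=0.391; a1+a2=0.000 < 0.391 ≤ a1+…+a3=1.120 → R3 fires; R=11 M=13 E=0
Draw 7: a1=0.000, a2=0.000, a3=1.232, a0=1.232; τ=−ln(0.1308)/1.232=1.651 → t=5.317; u2·a0=0.7621·1.232=0.939; a1+a2=0.000 < 0.939 ≤ a1+…+a3=1.232 → R3 fires; R=12 M=14 E=0
Draw 8: a1=0.000, a2=0.000, a3=1.344, a0=1.344; τ=−ln(0.2287)/1.344=1.098 → t=6.415; u2·a0=0.0654·1.344=0.088; a1+a2=0.000 < 0.088 ≤ a1+…+a3=1.344 → R3 fires; R=13 M=15 E=0
Draw 9: a1=0.000, a2=0.000, a3=1.456, a0=1.456; τ=−ln(0.6784)/1.456=0.266 → t=6.682; u2·a0=0.4827·1.456=0.703; a1+a2=0.000 < 0.703 ≤ a1+…+a3=1.456 → R3 fires; R=14 M=16 E=0
Draw 10: a1=0.000, a2=0.000, a3=1.568, a0=1.568; τ=−ln(0.9743)/1.568=0.017 → t=6.698; u2·a0=0.0025·1.568=0.004; a1+a2=0.000 < 0.004 ≤ a1+…+a3=1.568 → R3 fires; R=15 M=17 E=0
Draw 11: a1=0.000, a2=0.000, a3=1.680, a0=1.680; τ=−ln(0.6175)/1.680=0.287 → t=6.985; u2·a0=0.6585·1.680=1.106; a1+a2=0.000 < 1.106 ≤ a1+…+a3=1.680 → R3 fires; R=16 M=18 E=0
Draw 12: a1=0.000, a2=0.000, a3=1.792, a0=1.792; τ=−ln(0.2559)/1.792=0.761 → t=7.746 > T=7.56: stop.
M first becomes ≥ 13 when it reaches 13 at the event at t=3.666.

Threshold first reached at t = 3.666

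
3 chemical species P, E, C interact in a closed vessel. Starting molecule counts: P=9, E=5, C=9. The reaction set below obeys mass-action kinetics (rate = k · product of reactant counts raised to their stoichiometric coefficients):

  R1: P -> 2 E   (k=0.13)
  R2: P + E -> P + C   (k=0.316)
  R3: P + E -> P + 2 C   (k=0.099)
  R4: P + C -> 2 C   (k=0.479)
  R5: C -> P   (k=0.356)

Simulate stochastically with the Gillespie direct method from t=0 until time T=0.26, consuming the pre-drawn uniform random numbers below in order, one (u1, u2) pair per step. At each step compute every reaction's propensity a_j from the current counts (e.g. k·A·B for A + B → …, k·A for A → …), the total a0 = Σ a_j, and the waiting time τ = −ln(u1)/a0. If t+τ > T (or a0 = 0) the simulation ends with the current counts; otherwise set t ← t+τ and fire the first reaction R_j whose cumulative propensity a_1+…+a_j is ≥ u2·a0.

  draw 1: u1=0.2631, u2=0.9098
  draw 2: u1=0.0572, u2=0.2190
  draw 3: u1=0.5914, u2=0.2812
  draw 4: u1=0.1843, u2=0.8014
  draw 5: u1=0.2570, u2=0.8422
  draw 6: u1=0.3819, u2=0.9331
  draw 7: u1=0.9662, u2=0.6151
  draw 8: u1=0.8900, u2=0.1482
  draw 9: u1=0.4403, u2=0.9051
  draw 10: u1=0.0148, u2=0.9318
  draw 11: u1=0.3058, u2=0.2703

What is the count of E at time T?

t=0.000: P=9 E=5 C=9
Draw 1: a1=1.170, a2=14.220, a3=4.455, a4=38.799, a5=3.204, a0=61.848; τ=−ln(0.2631)/61.848=0.022 → t=0.022; u2·a0=0.9098·61.848=56.269; a1+…+a3=19.845 < 56.269 ≤ a1+…+a4=58.644 → R4 fires; P=8 E=5 C=10
Draw 2: a1=1.040, a2=12.640, a3=3.960, a4=38.320, a5=3.560, a0=59.520; τ=−ln(0.0572)/59.520=0.048 → t=0.070; u2·a0=0.2190·59.520=13.035; a1=1.040 < 13.035 ≤ a1+a2=13.680 → R2 fires; P=8 E=4 C=11
Draw 3: a1=1.040, a2=10.112, a3=3.168, a4=42.152, a5=3.916, a0=60.388; τ=−ln(0.5914)/60.388=0.009 → t=0.078; u2·a0=0.2812·60.388=16.981; a1+…+a3=14.320 < 16.981 ≤ a1+…+a4=56.472 → R4 fires; P=7 E=4 C=12
Draw 4: a1=0.910, a2=8.848, a3=2.772, a4=40.236, a5=4.272, a0=57.038; τ=−ln(0.1843)/57.038=0.030 → t=0.108; u2·a0=0.8014·57.038=45.710; a1+…+a3=12.530 < 45.710 ≤ a1+…+a4=52.766 → R4 fires; P=6 E=4 C=13
Draw 5: a1=0.780, a2=7.584, a3=2.376, a4=37.362, a5=4.628, a0=52.730; τ=−ln(0.2570)/52.730=0.026 → t=0.134; u2·a0=0.8422·52.730=44.409; a1+…+a3=10.740 < 44.409 ≤ a1+…+a4=48.102 → R4 fires; P=5 E=4 C=14
Draw 6: a1=0.650, a2=6.320, a3=1.980, a4=33.530, a5=4.984, a0=47.464; τ=−ln(0.3819)/47.464=0.020 → t=0.154; u2·a0=0.9331·47.464=44.289; a1+…+a4=42.480 < 44.289 ≤ a1+…+a5=47.464 → R5 fires; P=6 E=4 C=13
Draw 7: a1=0.780, a2=7.584, a3=2.376, a4=37.362, a5=4.628, a0=52.730; τ=−ln(0.9662)/52.730=0.001 → t=0.155; u2·a0=0.6151·52.730=32.434; a1+…+a3=10.740 < 32.434 ≤ a1+…+a4=48.102 → R4 fires; P=5 E=4 C=14
Draw 8: a1=0.650, a2=6.320, a3=1.980, a4=33.530, a5=4.984, a0=47.464; τ=−ln(0.8900)/47.464=0.002 → t=0.157; u2·a0=0.1482·47.464=7.034; a1+a2=6.970 < 7.034 ≤ a1+…+a3=8.950 → R3 fires; P=5 E=3 C=16
Draw 9: a1=0.650, a2=4.740, a3=1.485, a4=38.320, a5=5.696, a0=50.891; τ=−ln(0.4403)/50.891=0.016 → t=0.173; u2·a0=0.9051·50.891=46.061; a1+…+a4=45.195 < 46.061 ≤ a1+…+a5=50.891 → R5 fires; P=6 E=3 C=15
Draw 10: a1=0.780, a2=5.688, a3=1.782, a4=43.110, a5=5.340, a0=56.700; τ=−ln(0.0148)/56.700=0.074 → t=0.248; u2·a0=0.9318·56.700=52.833; a1+…+a4=51.360 < 52.833 ≤ a1+…+a5=56.700 → R5 fires; P=7 E=3 C=14
Draw 11: a1=0.910, a2=6.636, a3=2.079, a4=46.942, a5=4.984, a0=61.551; τ=−ln(0.3058)/61.551=0.019 → t=0.267 > T=0.26: stop.
Read off E at T=0.26: 3

E at T = 3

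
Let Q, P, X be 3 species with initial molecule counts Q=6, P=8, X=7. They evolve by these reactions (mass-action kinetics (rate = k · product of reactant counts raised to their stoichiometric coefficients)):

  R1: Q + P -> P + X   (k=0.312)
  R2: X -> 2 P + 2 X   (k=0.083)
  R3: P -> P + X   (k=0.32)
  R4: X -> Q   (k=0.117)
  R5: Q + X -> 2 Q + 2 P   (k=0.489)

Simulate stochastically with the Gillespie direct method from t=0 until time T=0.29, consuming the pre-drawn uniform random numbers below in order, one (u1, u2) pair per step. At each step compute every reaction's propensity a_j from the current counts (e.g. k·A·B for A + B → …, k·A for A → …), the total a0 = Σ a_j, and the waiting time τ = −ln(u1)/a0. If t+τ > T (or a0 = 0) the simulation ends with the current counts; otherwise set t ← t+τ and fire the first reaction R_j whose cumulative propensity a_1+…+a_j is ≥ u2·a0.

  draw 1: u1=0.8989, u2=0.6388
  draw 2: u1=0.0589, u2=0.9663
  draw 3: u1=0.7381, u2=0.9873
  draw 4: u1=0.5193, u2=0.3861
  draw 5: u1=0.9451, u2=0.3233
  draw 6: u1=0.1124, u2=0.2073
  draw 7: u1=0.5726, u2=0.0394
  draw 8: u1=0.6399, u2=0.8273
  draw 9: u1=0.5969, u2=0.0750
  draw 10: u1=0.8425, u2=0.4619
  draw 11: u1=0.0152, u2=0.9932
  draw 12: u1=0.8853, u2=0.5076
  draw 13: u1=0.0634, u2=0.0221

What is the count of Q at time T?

t=0.000: Q=6 P=8 X=7
Draw 1: a1=14.976, a2=0.581, a3=2.560, a4=0.819, a5=20.538, a0=39.474; τ=−ln(0.8989)/39.474=0.003 → t=0.003; u2·a0=0.6388·39.474=25.216; a1+…+a4=18.936 < 25.216 ≤ a1+…+a5=39.474 → R5 fires; Q=7 P=10 X=6
Draw 2: a1=21.840, a2=0.498, a3=3.200, a4=0.702, a5=20.538, a0=46.778; τ=−ln(0.0589)/46.778=0.061 → t=0.063; u2·a0=0.9663·46.778=45.202; a1+…+a4=26.240 < 45.202 ≤ a1+…+a5=46.778 → R5 fires; Q=8 P=12 X=5
Draw 3: a1=29.952, a2=0.415, a3=3.840, a4=0.585, a5=19.560, a0=54.352; τ=−ln(0.7381)/54.352=0.006 → t=0.069; u2·a0=0.9873·54.352=53.662; a1+…+a4=34.792 < 53.662 ≤ a1+…+a5=54.352 → R5 fires; Q=9 P=14 X=4
Draw 4: a1=39.312, a2=0.332, a3=4.480, a4=0.468, a5=17.604, a0=62.196; τ=−ln(0.5193)/62.196=0.011 → t=0.079; u2·a0=0.3861·62.196=24.014 ≤ a1=39.312 → R1 fires; Q=8 P=14 X=5
Draw 5: a1=34.944, a2=0.415, a3=4.480, a4=0.585, a5=19.560, a0=59.984; τ=−ln(0.9451)/59.984=0.001 → t=0.080; u2·a0=0.3233·59.984=19.393 ≤ a1=34.944 → R1 fires; Q=7 P=14 X=6
Draw 6: a1=30.576, a2=0.498, a3=4.480, a4=0.702, a5=20.538, a0=56.794; τ=−ln(0.1124)/56.794=0.038 → t=0.119; u2·a0=0.2073·56.794=11.773 ≤ a1=30.576 → R1 fires; Q=6 P=14 X=7
Draw 7: a1=26.208, a2=0.581, a3=4.480, a4=0.819, a5=20.538, a0=52.626; τ=−ln(0.5726)/52.626=0.011 → t=0.129; u2·a0=0.0394·52.626=2.073 ≤ a1=26.208 → R1 fires; Q=5 P=14 X=8
Draw 8: a1=21.840, a2=0.664, a3=4.480, a4=0.936, a5=19.560, a0=47.480; τ=−ln(0.6399)/47.480=0.009 → t=0.139; u2·a0=0.8273·47.480=39.280; a1+…+a4=27.920 < 39.280 ≤ a1+…+a5=47.480 → R5 fires; Q=6 P=16 X=7
Draw 9: a1=29.952, a2=0.581, a3=5.120, a4=0.819, a5=20.538, a0=57.010; τ=−ln(0.5969)/57.010=0.009 → t=0.148; u2·a0=0.0750·57.010=4.276 ≤ a1=29.952 → R1 fires; Q=5 P=16 X=8
Draw 10: a1=24.960, a2=0.664, a3=5.120, a4=0.936, a5=19.560, a0=51.240; τ=−ln(0.8425)/51.240=0.003 → t=0.151; u2·a0=0.4619·51.240=23.668 ≤ a1=24.960 → R1 fires; Q=4 P=16 X=9
Draw 11: a1=19.968, a2=0.747, a3=5.120, a4=1.053, a5=17.604, a0=44.492; τ=−ln(0.0152)/44.492=0.094 → t=0.245; u2·a0=0.9932·44.492=44.189; a1+…+a4=26.888 < 44.189 ≤ a1+…+a5=44.492 → R5 fires; Q=5 P=18 X=8
Draw 12: a1=28.080, a2=0.664, a3=5.760, a4=0.936, a5=19.560, a0=55.000; τ=−ln(0.8853)/55.000=0.002 → t=0.247; u2·a0=0.5076·55.000=27.918 ≤ a1=28.080 → R1 fires; Q=4 P=18 X=9
Draw 13: a1=22.464, a2=0.747, a3=5.760, a4=1.053, a5=17.604, a0=47.628; τ=−ln(0.0634)/47.628=0.058 → t=0.305 > T=0.29: stop.
Read off Q at T=0.29: 4

Q at T = 4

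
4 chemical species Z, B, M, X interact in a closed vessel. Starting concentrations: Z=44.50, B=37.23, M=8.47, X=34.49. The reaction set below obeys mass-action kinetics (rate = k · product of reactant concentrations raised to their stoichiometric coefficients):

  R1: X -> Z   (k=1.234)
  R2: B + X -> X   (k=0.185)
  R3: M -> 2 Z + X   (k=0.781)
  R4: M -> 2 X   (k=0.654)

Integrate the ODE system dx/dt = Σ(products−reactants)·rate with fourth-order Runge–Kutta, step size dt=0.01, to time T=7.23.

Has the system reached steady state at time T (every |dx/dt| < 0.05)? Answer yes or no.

Steady state at T: yes

RK4 with dt=0.01: 723 steps to T=7.23. Trajectory (selected grid times):
t=0.00: Z=44.50 B=37.23 M=8.47 X=34.49
t=0.80: Z=75.98 B=0.85 M=2.69 X=17.72
t=1.61: Z=90.33 B=0.13 M=0.84 X=8.07
t=2.41: Z=96.37 B=0.06 M=0.27 X=3.49
t=3.21: Z=98.87 B=0.04 M=0.08 X=1.45
t=4.02: Z=99.89 B=0.04 M=0.03 X=0.58
t=4.82: Z=100.29 B=0.03 M=0.01 X=0.23
t=5.62: Z=100.44 B=0.03 M=0.00 X=0.09
t=6.43: Z=100.50 B=0.03 M=0.00 X=0.04
t=7.23: Z=100.53 B=0.03 M=0.00 X=0.01
Rates at T: R1=0.0168, R2=0.0001, R3=0.0002, R4=0.0002
dx/dt at T (Σ net stoichiometry × rate): Z=+0.0172, B=-0.0001, M=-0.0004, X=-0.0162
Largest |dx/dt| is |+0.0172| (Z) < 0.05 → steady.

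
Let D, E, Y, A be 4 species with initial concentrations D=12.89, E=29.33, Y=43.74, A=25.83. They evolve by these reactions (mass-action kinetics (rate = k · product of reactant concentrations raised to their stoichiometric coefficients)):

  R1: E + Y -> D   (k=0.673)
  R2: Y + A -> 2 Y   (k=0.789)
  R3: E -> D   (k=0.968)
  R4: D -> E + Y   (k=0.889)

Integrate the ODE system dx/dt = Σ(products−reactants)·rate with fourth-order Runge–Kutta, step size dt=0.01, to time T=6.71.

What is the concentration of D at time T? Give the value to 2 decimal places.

D at T = 41.15

RK4 with dt=0.01: 671 steps to T=6.71. Trajectory (selected grid times):
t=0.00: D=12.89 E=29.33 Y=43.74 A=25.83
t=0.75: D=41.01 E=1.21 Y=43.21 A=0.00
t=1.49: D=41.03 E=1.19 Y=44.05 A=0.00
t=2.24: D=41.05 E=1.17 Y=44.89 A=0.00
t=2.98: D=41.07 E=1.15 Y=45.70 A=0.00
t=3.73: D=41.09 E=1.13 Y=46.51 A=0.00
t=4.47: D=41.11 E=1.11 Y=47.30 A=0.00
t=5.22: D=41.12 E=1.10 Y=48.08 A=0.00
t=5.96: D=41.14 E=1.08 Y=48.85 A=0.00
t=6.71: D=41.15 E=1.07 Y=49.61 A=0.00
Read off D at T=6.71: 41.15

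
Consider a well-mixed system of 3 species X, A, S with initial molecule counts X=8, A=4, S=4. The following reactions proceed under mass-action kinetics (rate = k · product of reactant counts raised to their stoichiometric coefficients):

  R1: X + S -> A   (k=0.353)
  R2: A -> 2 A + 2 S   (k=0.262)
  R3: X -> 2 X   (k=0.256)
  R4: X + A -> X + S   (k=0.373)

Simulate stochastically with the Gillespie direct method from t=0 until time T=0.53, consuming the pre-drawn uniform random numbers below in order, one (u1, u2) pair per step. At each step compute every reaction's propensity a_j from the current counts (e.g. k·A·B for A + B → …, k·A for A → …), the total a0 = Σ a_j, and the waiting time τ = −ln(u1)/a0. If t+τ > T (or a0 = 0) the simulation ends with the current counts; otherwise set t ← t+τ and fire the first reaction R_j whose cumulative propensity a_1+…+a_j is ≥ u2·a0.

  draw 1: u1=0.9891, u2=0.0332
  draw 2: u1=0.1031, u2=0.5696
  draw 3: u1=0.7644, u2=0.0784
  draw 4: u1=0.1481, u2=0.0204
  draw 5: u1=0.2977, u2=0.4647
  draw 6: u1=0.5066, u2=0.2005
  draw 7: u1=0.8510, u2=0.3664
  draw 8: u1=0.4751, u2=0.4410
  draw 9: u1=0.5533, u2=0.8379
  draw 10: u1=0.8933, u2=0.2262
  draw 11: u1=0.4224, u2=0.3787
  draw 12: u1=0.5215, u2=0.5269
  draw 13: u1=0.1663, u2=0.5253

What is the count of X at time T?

X at T = 4

t=0.000: X=8 A=4 S=4
Draw 1: a1=11.296, a2=1.048, a3=2.048, a4=11.936, a0=26.328; τ=−ln(0.9891)/26.328=0.000 → t=0.000; u2·a0=0.0332·26.328=0.874 ≤ a1=11.296 → R1 fires; X=7 A=5 S=3
Draw 2: a1=7.413, a2=1.310, a3=1.792, a4=13.055, a0=23.570; τ=−ln(0.1031)/23.570=0.096 → t=0.097; u2·a0=0.5696·23.570=13.425; a1+…+a3=10.515 < 13.425 ≤ a1+…+a4=23.570 → R4 fires; X=7 A=4 S=4
Draw 3: a1=9.884, a2=1.048, a3=1.792, a4=10.444, a0=23.168; τ=−ln(0.7644)/23.168=0.012 → t=0.108; u2·a0=0.0784·23.168=1.816 ≤ a1=9.884 → R1 fires; X=6 A=5 S=3
Draw 4: a1=6.354, a2=1.310, a3=1.536, a4=11.190, a0=20.390; τ=−ln(0.1481)/20.390=0.094 → t=0.202; u2·a0=0.0204·20.390=0.416 ≤ a1=6.354 → R1 fires; X=5 A=6 S=2
Draw 5: a1=3.530, a2=1.572, a3=1.280, a4=11.190, a0=17.572; τ=−ln(0.2977)/17.572=0.069 → t=0.271; u2·a0=0.4647·17.572=8.166; a1+…+a3=6.382 < 8.166 ≤ a1+…+a4=17.572 → R4 fires; X=5 A=5 S=3
Draw 6: a1=5.295, a2=1.310, a3=1.280, a4=9.325, a0=17.210; τ=−ln(0.5066)/17.210=0.040 → t=0.311; u2·a0=0.2005·17.210=3.451 ≤ a1=5.295 → R1 fires; X=4 A=6 S=2
Draw 7: a1=2.824, a2=1.572, a3=1.024, a4=8.952, a0=14.372; τ=−ln(0.8510)/14.372=0.011 → t=0.322; u2·a0=0.3664·14.372=5.266; a1+a2=4.396 < 5.266 ≤ a1+…+a3=5.420 → R3 fires; X=5 A=6 S=2
Draw 8: a1=3.530, a2=1.572, a3=1.280, a4=11.190, a0=17.572; τ=−ln(0.4751)/17.572=0.042 → t=0.364; u2·a0=0.4410·17.572=7.749; a1+…+a3=6.382 < 7.749 ≤ a1+…+a4=17.572 → R4 fires; X=5 A=5 S=3
Draw 9: a1=5.295, a2=1.310, a3=1.280, a4=9.325, a0=17.210; τ=−ln(0.5533)/17.210=0.034 → t=0.399; u2·a0=0.8379·17.210=14.420; a1+…+a3=7.885 < 14.420 ≤ a1+…+a4=17.210 → R4 fires; X=5 A=4 S=4
Draw 10: a1=7.060, a2=1.048, a3=1.280, a4=7.460, a0=16.848; τ=−ln(0.8933)/16.848=0.007 → t=0.405; u2·a0=0.2262·16.848=3.811 ≤ a1=7.060 → R1 fires; X=4 A=5 S=3
Draw 11: a1=4.236, a2=1.310, a3=1.024, a4=7.460, a0=14.030; τ=−ln(0.4224)/14.030=0.061 → t=0.467; u2·a0=0.3787·14.030=5.313; a1=4.236 < 5.313 ≤ a1+a2=5.546 → R2 fires; X=4 A=6 S=5
Draw 12: a1=7.060, a2=1.572, a3=1.024, a4=8.952, a0=18.608; τ=−ln(0.5215)/18.608=0.035 → t=0.502; u2·a0=0.5269·18.608=9.805; a1+…+a3=9.656 < 9.805 ≤ a1+…+a4=18.608 → R4 fires; X=4 A=5 S=6
Draw 13: a1=8.472, a2=1.310, a3=1.024, a4=7.460, a0=18.266; τ=−ln(0.1663)/18.266=0.098 → t=0.600 > T=0.53: stop.
Read off X at T=0.53: 4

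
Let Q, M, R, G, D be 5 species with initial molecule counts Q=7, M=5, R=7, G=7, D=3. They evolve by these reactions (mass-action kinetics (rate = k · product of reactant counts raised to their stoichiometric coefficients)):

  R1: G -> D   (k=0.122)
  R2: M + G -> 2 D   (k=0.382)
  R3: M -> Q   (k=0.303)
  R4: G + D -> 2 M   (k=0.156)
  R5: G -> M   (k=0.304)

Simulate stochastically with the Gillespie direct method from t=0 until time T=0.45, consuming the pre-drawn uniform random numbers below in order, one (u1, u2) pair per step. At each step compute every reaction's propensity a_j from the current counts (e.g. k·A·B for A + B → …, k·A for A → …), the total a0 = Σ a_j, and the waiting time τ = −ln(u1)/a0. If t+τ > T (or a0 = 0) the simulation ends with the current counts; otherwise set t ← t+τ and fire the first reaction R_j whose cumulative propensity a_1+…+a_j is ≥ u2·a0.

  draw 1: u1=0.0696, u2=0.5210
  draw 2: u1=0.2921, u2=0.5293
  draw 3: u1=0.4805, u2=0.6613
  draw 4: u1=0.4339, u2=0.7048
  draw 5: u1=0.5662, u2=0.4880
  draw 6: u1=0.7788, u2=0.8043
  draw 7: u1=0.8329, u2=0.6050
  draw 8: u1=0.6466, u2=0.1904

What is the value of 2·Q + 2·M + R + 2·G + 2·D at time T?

Value at T = 51

Check how each reaction changes W = 2·Q + 2·M + R + 2·G + 2·D (weight of products minus weight of reactants):
R1: G -> D: (2·1) − (2·1) = 2 − 2 = 0
R2: M + G -> 2 D: (2·2) − (2·1 + 2·1) = 4 − 4 = 0
R3: M -> Q: (2·1) − (2·1) = 2 − 2 = 0
R4: G + D -> 2 M: (2·2) − (2·1 + 2·1) = 4 − 4 = 0
R5: G -> M: (2·1) − (2·1) = 2 − 2 = 0
Every reaction leaves W unchanged, so W is conserved and no simulation is needed: W(T) = W(0) = 2·7 + 2·5 + 7 + 2·7 + 2·3 = 51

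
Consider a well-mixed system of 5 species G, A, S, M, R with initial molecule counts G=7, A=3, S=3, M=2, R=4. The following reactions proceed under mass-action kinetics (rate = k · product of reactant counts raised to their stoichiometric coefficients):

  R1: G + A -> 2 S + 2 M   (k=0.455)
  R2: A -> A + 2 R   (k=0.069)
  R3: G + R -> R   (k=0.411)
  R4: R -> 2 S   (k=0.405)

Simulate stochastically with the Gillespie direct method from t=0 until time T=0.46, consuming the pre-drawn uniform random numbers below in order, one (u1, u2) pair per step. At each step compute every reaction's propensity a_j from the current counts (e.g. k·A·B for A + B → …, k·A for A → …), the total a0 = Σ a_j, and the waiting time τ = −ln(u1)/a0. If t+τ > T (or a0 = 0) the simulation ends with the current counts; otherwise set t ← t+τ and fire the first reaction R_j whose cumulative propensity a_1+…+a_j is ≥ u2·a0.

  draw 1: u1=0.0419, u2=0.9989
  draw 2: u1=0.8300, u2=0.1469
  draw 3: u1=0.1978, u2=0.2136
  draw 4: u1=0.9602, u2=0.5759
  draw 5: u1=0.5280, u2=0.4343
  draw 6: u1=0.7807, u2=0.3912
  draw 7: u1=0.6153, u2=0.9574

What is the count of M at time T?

t=0.000: G=7 A=3 S=3 M=2 R=4
Draw 1: a1=9.555, a2=0.207, a3=11.508, a4=1.620, a0=22.890; τ=−ln(0.0419)/22.890=0.139 → t=0.139; u2·a0=0.9989·22.890=22.865; a1+…+a3=21.270 < 22.865 ≤ a1+…+a4=22.890 → R4 fires; G=7 A=3 S=5 M=2 R=3
Draw 2: a1=9.555, a2=0.207, a3=8.631, a4=1.215, a0=19.608; τ=−ln(0.8300)/19.608=0.010 → t=0.148; u2·a0=0.1469·19.608=2.880 ≤ a1=9.555 → R1 fires; G=6 A=2 S=7 M=4 R=3
Draw 3: a1=5.460, a2=0.138, a3=7.398, a4=1.215, a0=14.211; τ=−ln(0.1978)/14.211=0.114 → t=0.262; u2·a0=0.2136·14.211=3.035 ≤ a1=5.460 → R1 fires; G=5 A=1 S=9 M=6 R=3
Draw 4: a1=2.275, a2=0.069, a3=6.165, a4=1.215, a0=9.724; τ=−ln(0.9602)/9.724=0.004 → t=0.266; u2·a0=0.5759·9.724=5.600; a1+a2=2.344 < 5.600 ≤ a1+…+a3=8.509 → R3 fires; G=4 A=1 S=9 M=6 R=3
Draw 5: a1=1.820, a2=0.069, a3=4.932, a4=1.215, a0=8.036; τ=−ln(0.5280)/8.036=0.079 → t=0.346; u2·a0=0.4343·8.036=3.490; a1+a2=1.889 < 3.490 ≤ a1+…+a3=6.821 → R3 fires; G=3 A=1 S=9 M=6 R=3
Draw 6: a1=1.365, a2=0.069, a3=3.699, a4=1.215, a0=6.348; τ=−ln(0.7807)/6.348=0.039 → t=0.385; u2·a0=0.3912·6.348=2.483; a1+a2=1.434 < 2.483 ≤ a1+…+a3=5.133 → R3 fires; G=2 A=1 S=9 M=6 R=3
Draw 7: a1=0.910, a2=0.069, a3=2.466, a4=1.215, a0=4.660; τ=−ln(0.6153)/4.660=0.104 → t=0.489 > T=0.46: stop.
Read off M at T=0.46: 6

M at T = 6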